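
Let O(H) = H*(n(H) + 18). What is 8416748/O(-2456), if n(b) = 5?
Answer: -2104187/14122 ≈ -149.00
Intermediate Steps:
O(H) = 23*H (O(H) = H*(5 + 18) = H*23 = 23*H)
8416748/O(-2456) = 8416748/((23*(-2456))) = 8416748/(-56488) = 8416748*(-1/56488) = -2104187/14122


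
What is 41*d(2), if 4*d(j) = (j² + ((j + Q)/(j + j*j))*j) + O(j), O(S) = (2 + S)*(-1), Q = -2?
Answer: 0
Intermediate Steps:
O(S) = -2 - S
d(j) = -½ - j/4 + j²/4 + j*(-2 + j)/(4*(j + j²)) (d(j) = ((j² + ((j - 2)/(j + j*j))*j) + (-2 - j))/4 = ((j² + ((-2 + j)/(j + j²))*j) + (-2 - j))/4 = ((j² + j*(-2 + j)/(j + j²)) + (-2 - j))/4 = (-2 + j² - j + j*(-2 + j)/(j + j²))/4 = -½ - j/4 + j²/4 + j*(-2 + j)/(4*(j + j²)))
41*d(2) = 41*((-4 + 2³ - 2*2)/(4*(1 + 2))) = 41*((¼)*(-4 + 8 - 4)/3) = 41*((¼)*(⅓)*0) = 41*0 = 0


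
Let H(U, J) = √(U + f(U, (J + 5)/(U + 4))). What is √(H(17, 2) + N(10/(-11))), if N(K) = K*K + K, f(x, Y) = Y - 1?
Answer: √(-90 + 2541*√3)/33 ≈ 1.9897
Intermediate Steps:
f(x, Y) = -1 + Y
N(K) = K + K² (N(K) = K² + K = K + K²)
H(U, J) = √(-1 + U + (5 + J)/(4 + U)) (H(U, J) = √(U + (-1 + (J + 5)/(U + 4))) = √(U + (-1 + (5 + J)/(4 + U))) = √(-1 + U + (5 + J)/(4 + U)))
√(H(17, 2) + N(10/(-11))) = √(√((1 + 2 - 1*17 + 17*(4 + 17))/(4 + 17)) + (10/(-11))*(1 + 10/(-11))) = √(√((1 + 2 - 17 + 17*21)/21) + (10*(-1/11))*(1 + 10*(-1/11))) = √(√((1 + 2 - 17 + 357)/21) - 10*(1 - 10/11)/11) = √(√((1/21)*343) - 10/11*1/11) = √(√(49/3) - 10/121) = √(7*√3/3 - 10/121) = √(-10/121 + 7*√3/3)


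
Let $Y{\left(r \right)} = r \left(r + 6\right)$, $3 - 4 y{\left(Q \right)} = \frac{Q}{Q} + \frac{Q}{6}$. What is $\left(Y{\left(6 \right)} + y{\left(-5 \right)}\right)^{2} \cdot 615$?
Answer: $\frac{624230125}{192} \approx 3.2512 \cdot 10^{6}$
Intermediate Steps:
$y{\left(Q \right)} = \frac{1}{2} - \frac{Q}{24}$ ($y{\left(Q \right)} = \frac{3}{4} - \frac{\frac{Q}{Q} + \frac{Q}{6}}{4} = \frac{3}{4} - \frac{1 + Q \frac{1}{6}}{4} = \frac{3}{4} - \frac{1 + \frac{Q}{6}}{4} = \frac{3}{4} - \left(\frac{1}{4} + \frac{Q}{24}\right) = \frac{1}{2} - \frac{Q}{24}$)
$Y{\left(r \right)} = r \left(6 + r\right)$
$\left(Y{\left(6 \right)} + y{\left(-5 \right)}\right)^{2} \cdot 615 = \left(6 \left(6 + 6\right) + \left(\frac{1}{2} - - \frac{5}{24}\right)\right)^{2} \cdot 615 = \left(6 \cdot 12 + \left(\frac{1}{2} + \frac{5}{24}\right)\right)^{2} \cdot 615 = \left(72 + \frac{17}{24}\right)^{2} \cdot 615 = \left(\frac{1745}{24}\right)^{2} \cdot 615 = \frac{3045025}{576} \cdot 615 = \frac{624230125}{192}$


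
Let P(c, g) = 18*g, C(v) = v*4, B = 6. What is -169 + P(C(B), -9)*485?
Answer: -78739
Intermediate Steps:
C(v) = 4*v
-169 + P(C(B), -9)*485 = -169 + (18*(-9))*485 = -169 - 162*485 = -169 - 78570 = -78739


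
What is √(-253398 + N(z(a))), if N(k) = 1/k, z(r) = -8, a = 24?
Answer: I*√4054370/4 ≈ 503.39*I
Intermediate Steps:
√(-253398 + N(z(a))) = √(-253398 + 1/(-8)) = √(-253398 - ⅛) = √(-2027185/8) = I*√4054370/4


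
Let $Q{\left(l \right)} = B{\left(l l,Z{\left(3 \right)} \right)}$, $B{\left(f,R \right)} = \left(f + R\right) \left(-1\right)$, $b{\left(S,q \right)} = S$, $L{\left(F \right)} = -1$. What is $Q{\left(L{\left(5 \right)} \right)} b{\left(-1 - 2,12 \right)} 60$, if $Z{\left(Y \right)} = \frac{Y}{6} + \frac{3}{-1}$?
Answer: $-270$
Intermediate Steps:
$Z{\left(Y \right)} = -3 + \frac{Y}{6}$ ($Z{\left(Y \right)} = Y \frac{1}{6} + 3 \left(-1\right) = \frac{Y}{6} - 3 = -3 + \frac{Y}{6}$)
$B{\left(f,R \right)} = - R - f$ ($B{\left(f,R \right)} = \left(R + f\right) \left(-1\right) = - R - f$)
$Q{\left(l \right)} = \frac{5}{2} - l^{2}$ ($Q{\left(l \right)} = - (-3 + \frac{1}{6} \cdot 3) - l l = - (-3 + \frac{1}{2}) - l^{2} = \left(-1\right) \left(- \frac{5}{2}\right) - l^{2} = \frac{5}{2} - l^{2}$)
$Q{\left(L{\left(5 \right)} \right)} b{\left(-1 - 2,12 \right)} 60 = \left(\frac{5}{2} - \left(-1\right)^{2}\right) \left(-1 - 2\right) 60 = \left(\frac{5}{2} - 1\right) \left(-3\right) 60 = \frac{3}{2} \left(-3\right) 60 = \left(- \frac{9}{2}\right) 60 = -270$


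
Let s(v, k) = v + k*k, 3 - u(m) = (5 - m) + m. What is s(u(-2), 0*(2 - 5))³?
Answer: -8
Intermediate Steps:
u(m) = -2 (u(m) = 3 - ((5 - m) + m) = 3 - 1*5 = 3 - 5 = -2)
s(v, k) = v + k²
s(u(-2), 0*(2 - 5))³ = (-2 + (0*(2 - 5))²)³ = (-2 + (0*(-3))²)³ = (-2 + 0²)³ = (-2 + 0)³ = (-2)³ = -8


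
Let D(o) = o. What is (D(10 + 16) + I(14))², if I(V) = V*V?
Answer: 49284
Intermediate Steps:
I(V) = V²
(D(10 + 16) + I(14))² = ((10 + 16) + 14²)² = (26 + 196)² = 222² = 49284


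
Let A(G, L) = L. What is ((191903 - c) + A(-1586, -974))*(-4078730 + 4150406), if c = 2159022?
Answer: -141065033868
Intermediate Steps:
((191903 - c) + A(-1586, -974))*(-4078730 + 4150406) = ((191903 - 1*2159022) - 974)*(-4078730 + 4150406) = ((191903 - 2159022) - 974)*71676 = (-1967119 - 974)*71676 = -1968093*71676 = -141065033868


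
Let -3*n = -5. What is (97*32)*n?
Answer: 15520/3 ≈ 5173.3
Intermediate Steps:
n = 5/3 (n = -⅓*(-5) = 5/3 ≈ 1.6667)
(97*32)*n = (97*32)*(5/3) = 3104*(5/3) = 15520/3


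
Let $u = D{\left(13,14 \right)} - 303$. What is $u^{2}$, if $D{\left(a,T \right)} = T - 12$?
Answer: $90601$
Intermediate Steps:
$D{\left(a,T \right)} = -12 + T$ ($D{\left(a,T \right)} = T - 12 = -12 + T$)
$u = -301$ ($u = \left(-12 + 14\right) - 303 = 2 - 303 = -301$)
$u^{2} = \left(-301\right)^{2} = 90601$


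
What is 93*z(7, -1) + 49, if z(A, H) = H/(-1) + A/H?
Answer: -509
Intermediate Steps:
z(A, H) = -H + A/H (z(A, H) = H*(-1) + A/H = -H + A/H)
93*z(7, -1) + 49 = 93*(-1*(-1) + 7/(-1)) + 49 = 93*(1 + 7*(-1)) + 49 = 93*(1 - 7) + 49 = 93*(-6) + 49 = -558 + 49 = -509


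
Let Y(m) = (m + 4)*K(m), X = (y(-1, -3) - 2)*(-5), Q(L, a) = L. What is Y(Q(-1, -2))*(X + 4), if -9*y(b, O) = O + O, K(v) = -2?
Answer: -64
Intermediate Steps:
y(b, O) = -2*O/9 (y(b, O) = -(O + O)/9 = -2*O/9)
X = 20/3 (X = (-2/9*(-3) - 2)*(-5) = (2/3 - 2)*(-5) = -4/3*(-5) = 20/3 ≈ 6.6667)
Y(m) = -8 - 2*m (Y(m) = (m + 4)*(-2) = (4 + m)*(-2) = -8 - 2*m)
Y(Q(-1, -2))*(X + 4) = (-8 - 2*(-1))*(20/3 + 4) = (-8 + 2)*(32/3) = -6*32/3 = -64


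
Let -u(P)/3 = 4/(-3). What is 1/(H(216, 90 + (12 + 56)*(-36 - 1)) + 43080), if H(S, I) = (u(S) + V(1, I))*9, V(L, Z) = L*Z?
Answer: 1/21282 ≈ 4.6988e-5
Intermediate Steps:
u(P) = 4 (u(P) = -12/(-3) = -12*(-1)/3 = -3*(-4/3) = 4)
H(S, I) = 36 + 9*I (H(S, I) = (4 + 1*I)*9 = (4 + I)*9 = 36 + 9*I)
1/(H(216, 90 + (12 + 56)*(-36 - 1)) + 43080) = 1/((36 + 9*(90 + (12 + 56)*(-36 - 1))) + 43080) = 1/((36 + 9*(90 + 68*(-37))) + 43080) = 1/((36 + 9*(90 - 2516)) + 43080) = 1/((36 + 9*(-2426)) + 43080) = 1/((36 - 21834) + 43080) = 1/(-21798 + 43080) = 1/21282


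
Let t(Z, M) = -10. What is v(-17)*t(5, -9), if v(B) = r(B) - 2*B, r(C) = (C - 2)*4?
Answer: 420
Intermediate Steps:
r(C) = -8 + 4*C (r(C) = (-2 + C)*4 = -8 + 4*C)
v(B) = -8 + 2*B (v(B) = (-8 + 4*B) - 2*B = -8 + 2*B)
v(-17)*t(5, -9) = (-8 + 2*(-17))*(-10) = (-8 - 34)*(-10) = -42*(-10) = 420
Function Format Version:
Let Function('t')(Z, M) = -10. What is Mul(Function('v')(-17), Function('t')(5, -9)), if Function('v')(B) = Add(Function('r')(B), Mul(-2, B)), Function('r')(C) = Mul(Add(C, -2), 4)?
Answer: 420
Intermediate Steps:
Function('r')(C) = Add(-8, Mul(4, C)) (Function('r')(C) = Mul(Add(-2, C), 4) = Add(-8, Mul(4, C)))
Function('v')(B) = Add(-8, Mul(2, B)) (Function('v')(B) = Add(Add(-8, Mul(4, B)), Mul(-2, B)) = Add(-8, Mul(2, B)))
Mul(Function('v')(-17), Function('t')(5, -9)) = Mul(Add(-8, Mul(2, -17)), -10) = Mul(Add(-8, -34), -10) = Mul(-42, -10) = 420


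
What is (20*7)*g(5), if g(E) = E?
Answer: 700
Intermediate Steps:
(20*7)*g(5) = (20*7)*5 = 140*5 = 700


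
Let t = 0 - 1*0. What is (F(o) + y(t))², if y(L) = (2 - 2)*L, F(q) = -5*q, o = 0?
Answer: 0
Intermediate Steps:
t = 0 (t = 0 + 0 = 0)
y(L) = 0 (y(L) = 0*L = 0)
(F(o) + y(t))² = (-5*0 + 0)² = (0 + 0)² = 0² = 0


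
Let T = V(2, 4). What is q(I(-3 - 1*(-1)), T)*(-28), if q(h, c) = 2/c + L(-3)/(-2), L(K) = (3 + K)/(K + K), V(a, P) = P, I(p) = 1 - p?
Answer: -14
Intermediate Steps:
T = 4
L(K) = (3 + K)/(2*K) (L(K) = (3 + K)/((2*K)) = (3 + K)*(1/(2*K)) = (3 + K)/(2*K))
q(h, c) = 2/c (q(h, c) = 2/c + ((1/2)*(3 - 3)/(-3))/(-2) = 2/c + ((1/2)*(-1/3)*0)*(-1/2) = 2/c + 0*(-1/2) = 2/c + 0 = 2/c)
q(I(-3 - 1*(-1)), T)*(-28) = (2/4)*(-28) = (2*(1/4))*(-28) = (1/2)*(-28) = -14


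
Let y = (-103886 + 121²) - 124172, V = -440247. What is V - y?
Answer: -226830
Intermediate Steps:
y = -213417 (y = (-103886 + 14641) - 124172 = -89245 - 124172 = -213417)
V - y = -440247 - 1*(-213417) = -440247 + 213417 = -226830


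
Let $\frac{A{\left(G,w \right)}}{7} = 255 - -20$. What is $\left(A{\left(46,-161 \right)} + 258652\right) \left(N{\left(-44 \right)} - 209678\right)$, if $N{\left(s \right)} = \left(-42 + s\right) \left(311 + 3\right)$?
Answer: $-61673885514$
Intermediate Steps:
$A{\left(G,w \right)} = 1925$ ($A{\left(G,w \right)} = 7 \left(255 - -20\right) = 7 \left(255 + 20\right) = 7 \cdot 275 = 1925$)
$N{\left(s \right)} = -13188 + 314 s$ ($N{\left(s \right)} = \left(-42 + s\right) 314 = -13188 + 314 s$)
$\left(A{\left(46,-161 \right)} + 258652\right) \left(N{\left(-44 \right)} - 209678\right) = \left(1925 + 258652\right) \left(\left(-13188 + 314 \left(-44\right)\right) - 209678\right) = 260577 \left(\left(-13188 - 13816\right) - 209678\right) = 260577 \left(-27004 - 209678\right) = 260577 \left(-236682\right) = -61673885514$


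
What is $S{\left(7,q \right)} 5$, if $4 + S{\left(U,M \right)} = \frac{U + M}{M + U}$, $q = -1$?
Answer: $-15$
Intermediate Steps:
$S{\left(U,M \right)} = -3$ ($S{\left(U,M \right)} = -4 + \frac{U + M}{M + U} = -4 + \frac{M + U}{M + U} = -4 + 1 = -3$)
$S{\left(7,q \right)} 5 = \left(-3\right) 5 = -15$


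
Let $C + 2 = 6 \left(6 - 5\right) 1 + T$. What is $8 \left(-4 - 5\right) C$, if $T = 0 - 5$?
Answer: $72$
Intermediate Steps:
$T = -5$
$C = -1$ ($C = -2 - \left(5 - 6 \left(6 - 5\right) 1\right) = -2 - \left(5 - 6 \cdot 1 \cdot 1\right) = -2 + \left(6 \cdot 1 - 5\right) = -2 + \left(6 - 5\right) = -2 + 1 = -1$)
$8 \left(-4 - 5\right) C = 8 \left(-4 - 5\right) \left(-1\right) = 8 \left(-9\right) \left(-1\right) = \left(-72\right) \left(-1\right) = 72$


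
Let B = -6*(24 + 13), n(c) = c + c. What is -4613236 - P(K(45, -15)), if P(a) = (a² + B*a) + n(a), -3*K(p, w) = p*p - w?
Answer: -5225236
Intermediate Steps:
n(c) = 2*c
K(p, w) = -p²/3 + w/3 (K(p, w) = -(p*p - w)/3 = -(p² - w)/3 = -p²/3 + w/3)
B = -222 (B = -6*37 = -222)
P(a) = a² - 220*a (P(a) = (a² - 222*a) + 2*a = a² - 220*a)
-4613236 - P(K(45, -15)) = -4613236 - (-⅓*45² + (⅓)*(-15))*(-220 + (-⅓*45² + (⅓)*(-15))) = -4613236 - (-⅓*2025 - 5)*(-220 + (-⅓*2025 - 5)) = -4613236 - (-675 - 5)*(-220 + (-675 - 5)) = -4613236 - (-680)*(-220 - 680) = -4613236 - (-680)*(-900) = -4613236 - 1*612000 = -4613236 - 612000 = -5225236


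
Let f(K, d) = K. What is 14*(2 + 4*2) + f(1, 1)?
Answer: 141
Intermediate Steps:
14*(2 + 4*2) + f(1, 1) = 14*(2 + 4*2) + 1 = 14*(2 + 8) + 1 = 14*10 + 1 = 140 + 1 = 141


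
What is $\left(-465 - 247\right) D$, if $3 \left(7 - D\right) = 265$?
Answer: $\frac{173728}{3} \approx 57909.0$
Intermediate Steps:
$D = - \frac{244}{3}$ ($D = 7 - \frac{265}{3} = - \frac{244}{3} \approx -81.333$)
$\left(-465 - 247\right) D = \left(-465 - 247\right) \left(- \frac{244}{3}\right) = \left(-712\right) \left(- \frac{244}{3}\right) = \frac{173728}{3}$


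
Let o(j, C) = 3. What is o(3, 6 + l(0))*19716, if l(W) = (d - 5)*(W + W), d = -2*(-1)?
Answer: 59148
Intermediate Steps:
d = 2
l(W) = -6*W (l(W) = (2 - 5)*(W + W) = -6*W)
o(3, 6 + l(0))*19716 = 3*19716 = 59148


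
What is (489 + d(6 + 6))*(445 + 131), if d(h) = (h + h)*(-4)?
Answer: 226368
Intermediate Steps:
d(h) = -8*h (d(h) = (2*h)*(-4) = -8*h)
(489 + d(6 + 6))*(445 + 131) = (489 - 8*(6 + 6))*(445 + 131) = (489 - 8*12)*576 = (489 - 96)*576 = 393*576 = 226368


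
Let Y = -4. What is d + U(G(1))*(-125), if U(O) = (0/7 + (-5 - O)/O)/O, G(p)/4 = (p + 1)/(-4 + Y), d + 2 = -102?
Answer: 396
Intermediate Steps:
d = -104 (d = -2 - 102 = -104)
G(p) = -1/2 - p/2 (G(p) = 4*((p + 1)/(-4 - 4)) = 4*((1 + p)/(-8)) = 4*((1 + p)*(-1/8)) = 4*(-1/8 - p/8) = -1/2 - p/2)
U(O) = (-5 - O)/O**2 (U(O) = (0*(1/7) + (-5 - O)/O)/O = (0 + (-5 - O)/O)/O = ((-5 - O)/O)/O = (-5 - O)/O**2)
d + U(G(1))*(-125) = -104 + ((-5 - (-1/2 - 1/2*1))/(-1/2 - 1/2*1)**2)*(-125) = -104 + ((-5 - (-1/2 - 1/2))/(-1/2 - 1/2)**2)*(-125) = -104 + ((-5 - 1*(-1))/(-1)**2)*(-125) = -104 + (1*(-5 + 1))*(-125) = -104 + (1*(-4))*(-125) = -104 - 4*(-125) = -104 + 500 = 396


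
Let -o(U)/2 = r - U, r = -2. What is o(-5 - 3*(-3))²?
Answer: 144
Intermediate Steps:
o(U) = 4 + 2*U (o(U) = -2*(-2 - U) = 4 + 2*U)
o(-5 - 3*(-3))² = (4 + 2*(-5 - 3*(-3)))² = (4 + 2*(-5 + 9))² = (4 + 2*4)² = (4 + 8)² = 12² = 144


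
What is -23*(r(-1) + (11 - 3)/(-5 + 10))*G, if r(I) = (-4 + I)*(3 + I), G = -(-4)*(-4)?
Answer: -15456/5 ≈ -3091.2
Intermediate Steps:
G = -16 (G = -4*4 = -16)
-23*(r(-1) + (11 - 3)/(-5 + 10))*G = -23*((-12 + (-1)**2 - 1*(-1)) + (11 - 3)/(-5 + 10))*(-16) = -23*((-12 + 1 + 1) + 8/5)*(-16) = -23*(-10 + 8*(1/5))*(-16) = -23*(-10 + 8/5)*(-16) = -(-966)*(-16)/5 = -23*672/5 = -15456/5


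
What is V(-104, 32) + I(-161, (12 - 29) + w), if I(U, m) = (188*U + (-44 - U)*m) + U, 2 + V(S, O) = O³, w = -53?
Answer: -5853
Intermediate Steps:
V(S, O) = -2 + O³
I(U, m) = 189*U + m*(-44 - U) (I(U, m) = (188*U + m*(-44 - U)) + U = 189*U + m*(-44 - U))
V(-104, 32) + I(-161, (12 - 29) + w) = (-2 + 32³) + (-44*((12 - 29) - 53) + 189*(-161) - 1*(-161)*((12 - 29) - 53)) = (-2 + 32768) + (-44*(-17 - 53) - 30429 - 1*(-161)*(-17 - 53)) = 32766 + (-44*(-70) - 30429 - 1*(-161)*(-70)) = 32766 + (3080 - 30429 - 11270) = 32766 - 38619 = -5853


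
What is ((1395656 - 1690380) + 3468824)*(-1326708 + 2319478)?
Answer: 3151151257000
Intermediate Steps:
((1395656 - 1690380) + 3468824)*(-1326708 + 2319478) = (-294724 + 3468824)*992770 = 3174100*992770 = 3151151257000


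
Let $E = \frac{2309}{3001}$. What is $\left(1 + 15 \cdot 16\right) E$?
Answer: $\frac{556469}{3001} \approx 185.43$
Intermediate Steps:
$E = \frac{2309}{3001}$ ($E = 2309 \cdot \frac{1}{3001} = \frac{2309}{3001} \approx 0.76941$)
$\left(1 + 15 \cdot 16\right) E = \left(1 + 15 \cdot 16\right) \frac{2309}{3001} = \left(1 + 240\right) \frac{2309}{3001} = 241 \cdot \frac{2309}{3001} = \frac{556469}{3001}$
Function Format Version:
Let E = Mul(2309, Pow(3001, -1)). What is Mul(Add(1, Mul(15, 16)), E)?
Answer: Rational(556469, 3001) ≈ 185.43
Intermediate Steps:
E = Rational(2309, 3001) (E = Mul(2309, Rational(1, 3001)) = Rational(2309, 3001) ≈ 0.76941)
Mul(Add(1, Mul(15, 16)), E) = Mul(Add(1, Mul(15, 16)), Rational(2309, 3001)) = Mul(Add(1, 240), Rational(2309, 3001)) = Mul(241, Rational(2309, 3001)) = Rational(556469, 3001)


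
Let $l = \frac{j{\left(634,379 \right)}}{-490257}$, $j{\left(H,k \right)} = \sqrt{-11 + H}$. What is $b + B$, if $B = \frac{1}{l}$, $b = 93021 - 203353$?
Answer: $-110332 - \frac{490257 \sqrt{623}}{623} \approx -1.2997 \cdot 10^{5}$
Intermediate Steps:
$b = -110332$ ($b = 93021 - 203353 = -110332$)
$l = - \frac{\sqrt{623}}{490257}$ ($l = \frac{\sqrt{-11 + 634}}{-490257} = \sqrt{623} \left(- \frac{1}{490257}\right) = - \frac{\sqrt{623}}{490257} \approx -5.0912 \cdot 10^{-5}$)
$B = - \frac{490257 \sqrt{623}}{623}$ ($B = \frac{1}{\left(- \frac{1}{490257}\right) \sqrt{623}} = - \frac{490257 \sqrt{623}}{623} \approx -19642.0$)
$b + B = -110332 - \frac{490257 \sqrt{623}}{623}$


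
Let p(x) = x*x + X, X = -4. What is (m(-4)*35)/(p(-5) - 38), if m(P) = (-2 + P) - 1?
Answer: 245/17 ≈ 14.412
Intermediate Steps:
p(x) = -4 + x² (p(x) = x*x - 4 = x² - 4 = -4 + x²)
m(P) = -3 + P
(m(-4)*35)/(p(-5) - 38) = ((-3 - 4)*35)/((-4 + (-5)²) - 38) = (-7*35)/((-4 + 25) - 38) = -245/(21 - 38) = -245/(-17) = -245*(-1/17) = 245/17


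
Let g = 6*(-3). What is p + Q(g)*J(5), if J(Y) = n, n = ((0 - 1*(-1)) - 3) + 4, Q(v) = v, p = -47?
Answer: -83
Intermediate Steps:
g = -18
n = 2 (n = ((0 + 1) - 3) + 4 = (1 - 3) + 4 = -2 + 4 = 2)
J(Y) = 2
p + Q(g)*J(5) = -47 - 18*2 = -47 - 36 = -83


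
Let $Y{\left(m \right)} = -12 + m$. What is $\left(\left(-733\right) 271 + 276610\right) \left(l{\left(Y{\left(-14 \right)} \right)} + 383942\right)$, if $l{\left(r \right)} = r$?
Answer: $29932778772$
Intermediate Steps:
$\left(\left(-733\right) 271 + 276610\right) \left(l{\left(Y{\left(-14 \right)} \right)} + 383942\right) = \left(\left(-733\right) 271 + 276610\right) \left(\left(-12 - 14\right) + 383942\right) = \left(-198643 + 276610\right) \left(-26 + 383942\right) = 77967 \cdot 383916 = 29932778772$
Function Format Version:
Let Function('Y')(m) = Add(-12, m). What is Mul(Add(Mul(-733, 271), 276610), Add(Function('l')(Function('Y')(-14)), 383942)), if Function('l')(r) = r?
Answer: 29932778772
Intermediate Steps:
Mul(Add(Mul(-733, 271), 276610), Add(Function('l')(Function('Y')(-14)), 383942)) = Mul(Add(Mul(-733, 271), 276610), Add(Add(-12, -14), 383942)) = Mul(Add(-198643, 276610), Add(-26, 383942)) = Mul(77967, 383916) = 29932778772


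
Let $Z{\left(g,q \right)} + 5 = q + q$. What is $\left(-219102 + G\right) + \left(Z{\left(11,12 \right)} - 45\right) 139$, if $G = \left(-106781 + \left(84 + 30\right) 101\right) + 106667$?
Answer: $-211316$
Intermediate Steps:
$Z{\left(g,q \right)} = -5 + 2 q$ ($Z{\left(g,q \right)} = -5 + \left(q + q\right) = -5 + 2 q$)
$G = 11400$ ($G = \left(-106781 + 114 \cdot 101\right) + 106667 = \left(-106781 + 11514\right) + 106667 = -95267 + 106667 = 11400$)
$\left(-219102 + G\right) + \left(Z{\left(11,12 \right)} - 45\right) 139 = \left(-219102 + 11400\right) + \left(\left(-5 + 2 \cdot 12\right) - 45\right) 139 = -207702 + \left(\left(-5 + 24\right) - 45\right) 139 = -207702 + \left(19 - 45\right) 139 = -207702 - 3614 = -211316$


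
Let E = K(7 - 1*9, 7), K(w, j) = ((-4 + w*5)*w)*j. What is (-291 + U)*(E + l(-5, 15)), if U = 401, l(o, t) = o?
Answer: 21010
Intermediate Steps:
K(w, j) = j*w*(-4 + 5*w) (K(w, j) = ((-4 + 5*w)*w)*j = (w*(-4 + 5*w))*j = j*w*(-4 + 5*w))
E = 196 (E = 7*(7 - 1*9)*(-4 + 5*(7 - 1*9)) = 7*(7 - 9)*(-4 + 5*(7 - 9)) = 7*(-2)*(-4 + 5*(-2)) = 7*(-2)*(-4 - 10) = 7*(-2)*(-14) = 196)
(-291 + U)*(E + l(-5, 15)) = (-291 + 401)*(196 - 5) = 110*191 = 21010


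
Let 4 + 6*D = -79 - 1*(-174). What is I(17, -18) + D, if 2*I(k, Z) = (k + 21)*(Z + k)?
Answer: -23/6 ≈ -3.8333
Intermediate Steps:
D = 91/6 (D = -⅔ + (-79 - 1*(-174))/6 = -⅔ + (-79 + 174)/6 = -⅔ + (⅙)*95 = -⅔ + 95/6 = 91/6 ≈ 15.167)
I(k, Z) = (21 + k)*(Z + k)/2 (I(k, Z) = ((k + 21)*(Z + k))/2 = ((21 + k)*(Z + k))/2 = (21 + k)*(Z + k)/2)
I(17, -18) + D = ((½)*17² + (21/2)*(-18) + (21/2)*17 + (½)*(-18)*17) + 91/6 = ((½)*289 - 189 + 357/2 - 153) + 91/6 = (289/2 - 189 + 357/2 - 153) + 91/6 = -19 + 91/6 = -23/6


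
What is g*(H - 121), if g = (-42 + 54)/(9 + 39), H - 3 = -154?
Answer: -68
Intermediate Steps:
H = -151 (H = 3 - 154 = -151)
g = ¼ (g = 12/48 = 12*(1/48) = ¼ ≈ 0.25000)
g*(H - 121) = (-151 - 121)/4 = (¼)*(-272) = -68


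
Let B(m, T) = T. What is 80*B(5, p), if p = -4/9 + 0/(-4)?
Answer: -320/9 ≈ -35.556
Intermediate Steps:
p = -4/9 (p = -4*1/9 + 0*(-1/4) = -4/9 + 0 = -4/9 ≈ -0.44444)
80*B(5, p) = 80*(-4/9) = -320/9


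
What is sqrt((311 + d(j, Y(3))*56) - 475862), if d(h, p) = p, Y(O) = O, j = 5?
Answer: I*sqrt(475383) ≈ 689.48*I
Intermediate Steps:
sqrt((311 + d(j, Y(3))*56) - 475862) = sqrt((311 + 3*56) - 475862) = sqrt((311 + 168) - 475862) = sqrt(479 - 475862) = sqrt(-475383) = I*sqrt(475383)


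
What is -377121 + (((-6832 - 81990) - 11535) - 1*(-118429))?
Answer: -359049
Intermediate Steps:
-377121 + (((-6832 - 81990) - 11535) - 1*(-118429)) = -377121 + ((-88822 - 11535) + 118429) = -377121 + (-100357 + 118429) = -377121 + 18072 = -359049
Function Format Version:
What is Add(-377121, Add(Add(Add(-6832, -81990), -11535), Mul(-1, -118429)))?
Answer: -359049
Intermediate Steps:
Add(-377121, Add(Add(Add(-6832, -81990), -11535), Mul(-1, -118429))) = Add(-377121, Add(Add(-88822, -11535), 118429)) = Add(-377121, Add(-100357, 118429)) = Add(-377121, 18072) = -359049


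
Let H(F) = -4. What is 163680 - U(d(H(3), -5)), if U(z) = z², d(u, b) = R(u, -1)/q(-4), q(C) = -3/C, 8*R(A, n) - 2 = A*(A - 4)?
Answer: 1472831/9 ≈ 1.6365e+5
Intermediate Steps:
R(A, n) = ¼ + A*(-4 + A)/8 (R(A, n) = ¼ + (A*(A - 4))/8 = ¼ + (A*(-4 + A))/8 = ¼ + A*(-4 + A)/8)
d(u, b) = ⅓ - 2*u/3 + u²/6 (d(u, b) = (¼ - u/2 + u²/8)/((-3/(-4))) = (¼ - u/2 + u²/8)/((-3*(-¼))) = (¼ - u/2 + u²/8)/(¾) = (¼ - u/2 + u²/8)*(4/3) = ⅓ - 2*u/3 + u²/6)
163680 - U(d(H(3), -5)) = 163680 - (⅓ - ⅔*(-4) + (⅙)*(-4)²)² = 163680 - (⅓ + 8/3 + (⅙)*16)² = 163680 - (⅓ + 8/3 + 8/3)² = 163680 - (17/3)² = 163680 - 1*289/9 = 163680 - 289/9 = 1472831/9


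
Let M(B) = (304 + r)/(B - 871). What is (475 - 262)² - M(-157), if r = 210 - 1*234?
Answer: 11659903/257 ≈ 45369.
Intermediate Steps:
r = -24 (r = 210 - 234 = -24)
M(B) = 280/(-871 + B) (M(B) = (304 - 24)/(B - 871) = 280/(-871 + B))
(475 - 262)² - M(-157) = (475 - 262)² - 280/(-871 - 157) = 213² - 280/(-1028) = 45369 - 280*(-1)/1028 = 45369 - 1*(-70/257) = 45369 + 70/257 = 11659903/257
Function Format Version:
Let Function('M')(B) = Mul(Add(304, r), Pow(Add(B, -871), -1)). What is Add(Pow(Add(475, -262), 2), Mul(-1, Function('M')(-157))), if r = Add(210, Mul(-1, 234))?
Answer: Rational(11659903, 257) ≈ 45369.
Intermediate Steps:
r = -24 (r = Add(210, -234) = -24)
Function('M')(B) = Mul(280, Pow(Add(-871, B), -1)) (Function('M')(B) = Mul(Add(304, -24), Pow(Add(B, -871), -1)) = Mul(280, Pow(Add(-871, B), -1)))
Add(Pow(Add(475, -262), 2), Mul(-1, Function('M')(-157))) = Add(Pow(Add(475, -262), 2), Mul(-1, Mul(280, Pow(Add(-871, -157), -1)))) = Add(Pow(213, 2), Mul(-1, Mul(280, Pow(-1028, -1)))) = Add(45369, Mul(-1, Mul(280, Rational(-1, 1028)))) = Add(45369, Mul(-1, Rational(-70, 257))) = Add(45369, Rational(70, 257)) = Rational(11659903, 257)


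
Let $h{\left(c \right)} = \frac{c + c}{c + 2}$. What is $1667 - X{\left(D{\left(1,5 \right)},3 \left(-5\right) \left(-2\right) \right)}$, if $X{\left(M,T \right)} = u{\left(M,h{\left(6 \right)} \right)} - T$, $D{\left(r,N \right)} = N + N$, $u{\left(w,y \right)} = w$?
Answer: $1687$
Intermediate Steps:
$h{\left(c \right)} = \frac{2 c}{2 + c}$
$D{\left(r,N \right)} = 2 N$
$X{\left(M,T \right)} = M - T$
$1667 - X{\left(D{\left(1,5 \right)},3 \left(-5\right) \left(-2\right) \right)} = 1667 - \left(2 \cdot 5 - 3 \left(-5\right) \left(-2\right)\right) = 1667 - \left(10 - \left(-15\right) \left(-2\right)\right) = 1667 - \left(10 - 30\right) = 1667 - -20 = 1667 + 20 = 1687$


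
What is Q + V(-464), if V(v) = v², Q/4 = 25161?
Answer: 315940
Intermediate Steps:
Q = 100644 (Q = 4*25161 = 100644)
Q + V(-464) = 100644 + (-464)² = 100644 + 215296 = 315940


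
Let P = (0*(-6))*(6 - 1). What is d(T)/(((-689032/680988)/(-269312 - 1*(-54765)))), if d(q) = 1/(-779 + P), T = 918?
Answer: -36525983109/134188982 ≈ -272.20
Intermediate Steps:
P = 0 (P = 0*5 = 0)
d(q) = -1/779 (d(q) = 1/(-779 + 0) = 1/(-779) = -1/779)
d(T)/(((-689032/680988)/(-269312 - 1*(-54765)))) = -1/(779*((-689032/680988)/(-269312 - 1*(-54765)))) = -1/(779*((-689032*1/680988)/(-269312 + 54765))) = -1/(779*((-172258/170247/(-214547)))) = -1/(779*((-172258/170247*(-1/214547)))) = -1/(779*172258/36525983109) = -1/779*36525983109/172258 = -36525983109/134188982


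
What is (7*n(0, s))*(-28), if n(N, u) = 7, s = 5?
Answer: -1372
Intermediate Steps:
(7*n(0, s))*(-28) = (7*7)*(-28) = 49*(-28) = -1372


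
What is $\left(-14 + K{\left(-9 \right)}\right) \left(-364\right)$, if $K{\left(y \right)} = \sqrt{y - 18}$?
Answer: $5096 - 1092 i \sqrt{3} \approx 5096.0 - 1891.4 i$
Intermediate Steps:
$K{\left(y \right)} = \sqrt{-18 + y}$
$\left(-14 + K{\left(-9 \right)}\right) \left(-364\right) = \left(-14 + \sqrt{-18 - 9}\right) \left(-364\right) = \left(-14 + \sqrt{-27}\right) \left(-364\right) = \left(-14 + 3 i \sqrt{3}\right) \left(-364\right) = 5096 - 1092 i \sqrt{3}$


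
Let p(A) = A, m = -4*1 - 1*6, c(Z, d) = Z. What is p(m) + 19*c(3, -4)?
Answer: 47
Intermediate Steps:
m = -10 (m = -4 - 6 = -10)
p(m) + 19*c(3, -4) = -10 + 19*3 = -10 + 57 = 47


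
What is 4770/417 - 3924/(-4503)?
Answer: 2568402/208639 ≈ 12.310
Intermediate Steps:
4770/417 - 3924/(-4503) = 4770*(1/417) - 3924*(-1/4503) = 1590/139 + 1308/1501 = 2568402/208639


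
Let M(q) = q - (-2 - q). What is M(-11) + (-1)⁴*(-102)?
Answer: -122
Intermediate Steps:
M(q) = 2 + 2*q (M(q) = q + (2 + q) = 2 + 2*q)
M(-11) + (-1)⁴*(-102) = (2 + 2*(-11)) + (-1)⁴*(-102) = (2 - 22) + 1*(-102) = -20 - 102 = -122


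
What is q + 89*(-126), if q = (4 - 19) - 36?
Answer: -11265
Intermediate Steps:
q = -51 (q = -15 - 36 = -51)
q + 89*(-126) = -51 + 89*(-126) = -51 - 11214 = -11265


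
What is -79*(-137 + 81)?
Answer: 4424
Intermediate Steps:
-79*(-137 + 81) = -79*(-56) = 4424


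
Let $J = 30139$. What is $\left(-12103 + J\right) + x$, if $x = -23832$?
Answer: $-5796$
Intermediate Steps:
$\left(-12103 + J\right) + x = \left(-12103 + 30139\right) - 23832 = 18036 - 23832 = -5796$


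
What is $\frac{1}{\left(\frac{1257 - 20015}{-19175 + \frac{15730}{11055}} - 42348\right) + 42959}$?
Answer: $\frac{3853889}{2358496537} \approx 0.001634$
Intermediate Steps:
$\frac{1}{\left(\frac{1257 - 20015}{-19175 + \frac{15730}{11055}} - 42348\right) + 42959} = \frac{1}{\left(- \frac{18758}{-19175 + 15730 \cdot \frac{1}{11055}} - 42348\right) + 42959} = \frac{1}{\left(- \frac{18758}{-19175 + \frac{286}{201}} - 42348\right) + 42959} = \frac{1}{\left(- \frac{18758}{- \frac{3853889}{201}} - 42348\right) + 42959} = \frac{1}{\left(\left(-18758\right) \left(- \frac{201}{3853889}\right) - 42348\right) + 42959} = \frac{1}{\left(\frac{3770358}{3853889} - 42348\right) + 42959} = \frac{1}{- \frac{163200721014}{3853889} + 42959} = \frac{1}{\frac{2358496537}{3853889}} = \frac{3853889}{2358496537}$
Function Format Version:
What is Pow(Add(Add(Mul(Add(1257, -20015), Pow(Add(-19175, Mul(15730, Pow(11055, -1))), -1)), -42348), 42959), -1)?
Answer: Rational(3853889, 2358496537) ≈ 0.0016340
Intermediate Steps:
Pow(Add(Add(Mul(Add(1257, -20015), Pow(Add(-19175, Mul(15730, Pow(11055, -1))), -1)), -42348), 42959), -1) = Pow(Add(Add(Mul(-18758, Pow(Add(-19175, Mul(15730, Rational(1, 11055))), -1)), -42348), 42959), -1) = Pow(Add(Add(Mul(-18758, Pow(Add(-19175, Rational(286, 201)), -1)), -42348), 42959), -1) = Pow(Add(Add(Mul(-18758, Pow(Rational(-3853889, 201), -1)), -42348), 42959), -1) = Pow(Add(Add(Mul(-18758, Rational(-201, 3853889)), -42348), 42959), -1) = Pow(Add(Add(Rational(3770358, 3853889), -42348), 42959), -1) = Pow(Add(Rational(-163200721014, 3853889), 42959), -1) = Pow(Rational(2358496537, 3853889), -1) = Rational(3853889, 2358496537)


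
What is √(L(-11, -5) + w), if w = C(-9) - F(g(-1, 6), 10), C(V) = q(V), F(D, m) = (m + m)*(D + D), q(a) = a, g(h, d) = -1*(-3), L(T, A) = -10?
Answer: I*√139 ≈ 11.79*I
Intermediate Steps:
g(h, d) = 3
F(D, m) = 4*D*m (F(D, m) = (2*m)*(2*D) = 4*D*m)
C(V) = V
w = -129 (w = -9 - 4*3*10 = -9 - 1*120 = -9 - 120 = -129)
√(L(-11, -5) + w) = √(-10 - 129) = √(-139) = I*√139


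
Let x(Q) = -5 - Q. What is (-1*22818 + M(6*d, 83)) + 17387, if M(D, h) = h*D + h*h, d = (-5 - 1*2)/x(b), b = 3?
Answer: 7575/4 ≈ 1893.8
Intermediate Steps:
d = 7/8 (d = (-5 - 1*2)/(-5 - 1*3) = (-5 - 2)/(-5 - 3) = -7/(-8) = -7*(-⅛) = 7/8 ≈ 0.87500)
M(D, h) = h² + D*h (M(D, h) = D*h + h² = h² + D*h)
(-1*22818 + M(6*d, 83)) + 17387 = (-1*22818 + 83*(6*(7/8) + 83)) + 17387 = (-22818 + 83*(21/4 + 83)) + 17387 = (-22818 + 83*(353/4)) + 17387 = (-22818 + 29299/4) + 17387 = -61973/4 + 17387 = 7575/4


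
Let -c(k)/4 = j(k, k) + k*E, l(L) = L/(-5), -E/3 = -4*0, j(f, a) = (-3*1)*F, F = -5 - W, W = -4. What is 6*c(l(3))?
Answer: -72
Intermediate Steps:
F = -1 (F = -5 - 1*(-4) = -5 + 4 = -1)
j(f, a) = 3 (j(f, a) = -3*1*(-1) = -3*(-1) = 3)
E = 0 (E = -(-12)*0 = -3*0 = 0)
l(L) = -L/5 (l(L) = L*(-⅕) = -L/5)
c(k) = -12 (c(k) = -4*(3 + k*0) = -4*(3 + 0) = -4*3 = -12)
6*c(l(3)) = 6*(-12) = -72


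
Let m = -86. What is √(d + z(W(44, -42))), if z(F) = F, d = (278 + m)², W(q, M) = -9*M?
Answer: 3*√4138 ≈ 192.98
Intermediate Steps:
d = 36864 (d = (278 - 86)² = 192² = 36864)
√(d + z(W(44, -42))) = √(36864 - 9*(-42)) = √(36864 + 378) = √37242 = 3*√4138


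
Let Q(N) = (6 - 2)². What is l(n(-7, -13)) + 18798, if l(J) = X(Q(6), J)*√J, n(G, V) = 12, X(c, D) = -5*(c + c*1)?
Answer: 18798 - 320*√3 ≈ 18244.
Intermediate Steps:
Q(N) = 16 (Q(N) = 4² = 16)
X(c, D) = -10*c (X(c, D) = -5*(c + c) = -10*c)
l(J) = -160*√J (l(J) = (-10*16)*√J = -160*√J)
l(n(-7, -13)) + 18798 = -320*√3 + 18798 = 18798 - 320*√3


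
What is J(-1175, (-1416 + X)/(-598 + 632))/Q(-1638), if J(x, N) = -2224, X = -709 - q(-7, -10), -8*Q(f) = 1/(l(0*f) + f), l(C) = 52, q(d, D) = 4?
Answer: -28218112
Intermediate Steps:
Q(f) = -1/(8*(52 + f))
X = -713 (X = -709 - 1*4 = -709 - 4 = -713)
J(-1175, (-1416 + X)/(-598 + 632))/Q(-1638) = -2224/((-1/(416 + 8*(-1638)))) = -2224/((-1/(416 - 13104))) = -2224/((-1/(-12688))) = -2224/((-1*(-1/12688))) = -2224/1/12688 = -2224*12688 = -28218112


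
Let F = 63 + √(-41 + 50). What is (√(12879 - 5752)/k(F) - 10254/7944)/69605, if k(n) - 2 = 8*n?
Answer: -1709/92157020 + √7127/36890650 ≈ -1.6256e-5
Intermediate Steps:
F = 66 (F = 63 + √9 = 63 + 3 = 66)
k(n) = 2 + 8*n
(√(12879 - 5752)/k(F) - 10254/7944)/69605 = (√(12879 - 5752)/(2 + 8*66) - 10254/7944)/69605 = (√7127/(2 + 528) - 10254*1/7944)*(1/69605) = (√7127/530 - 1709/1324)*(1/69605) = (-1709/1324 + √7127/530)*(1/69605) = -1709/92157020 + √7127/36890650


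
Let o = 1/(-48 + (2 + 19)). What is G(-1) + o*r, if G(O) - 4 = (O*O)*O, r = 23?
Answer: 58/27 ≈ 2.1481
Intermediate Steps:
G(O) = 4 + O³ (G(O) = 4 + (O*O)*O = 4 + O²*O = 4 + O³)
o = -1/27 (o = 1/(-48 + 21) = 1/(-27) = -1/27 ≈ -0.037037)
G(-1) + o*r = (4 + (-1)³) - 1/27*23 = (4 - 1) - 23/27 = 3 - 23/27 = 58/27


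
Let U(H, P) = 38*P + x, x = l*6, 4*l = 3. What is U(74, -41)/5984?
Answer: -3107/11968 ≈ -0.25961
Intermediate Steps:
l = ¾ (l = (¼)*3 = ¾ ≈ 0.75000)
x = 9/2 (x = (¾)*6 = 9/2 ≈ 4.5000)
U(H, P) = 9/2 + 38*P (U(H, P) = 38*P + 9/2 = 9/2 + 38*P)
U(74, -41)/5984 = (9/2 + 38*(-41))/5984 = (9/2 - 1558)*(1/5984) = -3107/2*1/5984 = -3107/11968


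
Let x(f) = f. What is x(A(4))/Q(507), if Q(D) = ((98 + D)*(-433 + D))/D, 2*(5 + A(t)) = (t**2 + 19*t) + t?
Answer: 21801/44770 ≈ 0.48696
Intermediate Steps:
A(t) = -5 + t**2/2 + 10*t (A(t) = -5 + ((t**2 + 19*t) + t)/2 = -5 + (t**2 + 20*t)/2 = -5 + (t**2/2 + 10*t) = -5 + t**2/2 + 10*t)
Q(D) = (-433 + D)*(98 + D)/D (Q(D) = ((-433 + D)*(98 + D))/D = (-433 + D)*(98 + D)/D)
x(A(4))/Q(507) = (-5 + (1/2)*4**2 + 10*4)/(-335 + 507 - 42434/507) = (-5 + (1/2)*16 + 40)/(-335 + 507 - 42434*1/507) = (-5 + 8 + 40)/(-335 + 507 - 42434/507) = 43/(44770/507) = 43*(507/44770) = 21801/44770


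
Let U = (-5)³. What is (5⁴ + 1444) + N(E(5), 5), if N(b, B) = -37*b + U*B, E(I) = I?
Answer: 1259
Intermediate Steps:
U = -125
N(b, B) = -125*B - 37*b (N(b, B) = -37*b - 125*B = -125*B - 37*b)
(5⁴ + 1444) + N(E(5), 5) = (5⁴ + 1444) + (-125*5 - 37*5) = (625 + 1444) + (-625 - 185) = 2069 - 810 = 1259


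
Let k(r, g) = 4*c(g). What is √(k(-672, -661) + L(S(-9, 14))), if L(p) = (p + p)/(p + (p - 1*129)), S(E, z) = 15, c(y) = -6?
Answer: I*√26466/33 ≈ 4.9298*I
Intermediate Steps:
k(r, g) = -24 (k(r, g) = 4*(-6) = -24)
L(p) = 2*p/(-129 + 2*p) (L(p) = (2*p)/(p + (p - 129)) = (2*p)/(p + (-129 + p)) = (2*p)/(-129 + 2*p) = 2*p/(-129 + 2*p))
√(k(-672, -661) + L(S(-9, 14))) = √(-24 + 2*15/(-129 + 2*15)) = √(-24 + 2*15/(-129 + 30)) = √(-24 + 2*15/(-99)) = √(-24 + 2*15*(-1/99)) = √(-24 - 10/33) = √(-802/33) = I*√26466/33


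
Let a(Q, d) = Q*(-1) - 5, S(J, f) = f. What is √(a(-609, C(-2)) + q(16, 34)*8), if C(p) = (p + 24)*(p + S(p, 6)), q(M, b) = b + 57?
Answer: 6*√37 ≈ 36.497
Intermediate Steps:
q(M, b) = 57 + b
C(p) = (6 + p)*(24 + p) (C(p) = (p + 24)*(p + 6) = (24 + p)*(6 + p) = (6 + p)*(24 + p))
a(Q, d) = -5 - Q (a(Q, d) = -Q - 5 = -5 - Q)
√(a(-609, C(-2)) + q(16, 34)*8) = √((-5 - 1*(-609)) + (57 + 34)*8) = √((-5 + 609) + 91*8) = √(604 + 728) = √1332 = 6*√37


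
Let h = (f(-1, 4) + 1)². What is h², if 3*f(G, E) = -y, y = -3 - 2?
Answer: 4096/81 ≈ 50.568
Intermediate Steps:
y = -5
f(G, E) = 5/3 (f(G, E) = (-1*(-5))/3 = (⅓)*5 = 5/3)
h = 64/9 (h = (5/3 + 1)² = (8/3)² = 64/9 ≈ 7.1111)
h² = (64/9)² = 4096/81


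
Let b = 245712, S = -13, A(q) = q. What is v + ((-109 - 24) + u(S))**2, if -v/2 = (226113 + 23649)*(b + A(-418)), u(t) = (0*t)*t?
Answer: -122530222367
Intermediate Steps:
u(t) = 0 (u(t) = 0*t = 0)
v = -122530240056 (v = -2*(226113 + 23649)*(245712 - 418) = -499524*245294 = -2*61265120028 = -122530240056)
v + ((-109 - 24) + u(S))**2 = -122530240056 + ((-109 - 24) + 0)**2 = -122530240056 + (-133 + 0)**2 = -122530240056 + (-133)**2 = -122530240056 + 17689 = -122530222367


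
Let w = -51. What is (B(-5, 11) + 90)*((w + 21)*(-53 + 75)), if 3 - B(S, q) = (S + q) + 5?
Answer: -54120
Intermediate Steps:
B(S, q) = -2 - S - q (B(S, q) = 3 - ((S + q) + 5) = 3 - (5 + S + q) = 3 + (-5 - S - q) = -2 - S - q)
(B(-5, 11) + 90)*((w + 21)*(-53 + 75)) = ((-2 - 1*(-5) - 1*11) + 90)*((-51 + 21)*(-53 + 75)) = ((-2 + 5 - 11) + 90)*(-30*22) = (-8 + 90)*(-660) = 82*(-660) = -54120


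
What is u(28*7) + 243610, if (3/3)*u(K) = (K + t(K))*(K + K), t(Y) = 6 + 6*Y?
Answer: 783786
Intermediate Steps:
u(K) = 2*K*(6 + 7*K) (u(K) = (K + (6 + 6*K))*(K + K) = (6 + 7*K)*(2*K) = 2*K*(6 + 7*K))
u(28*7) + 243610 = 2*(28*7)*(6 + 7*(28*7)) + 243610 = 2*196*(6 + 7*196) + 243610 = 2*196*(6 + 1372) + 243610 = 2*196*1378 + 243610 = 540176 + 243610 = 783786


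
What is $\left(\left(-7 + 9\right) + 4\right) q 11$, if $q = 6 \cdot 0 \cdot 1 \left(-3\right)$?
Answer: $0$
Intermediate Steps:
$q = 0$ ($q = 6 \cdot 0 \left(-3\right) = 0 \left(-3\right) = 0$)
$\left(\left(-7 + 9\right) + 4\right) q 11 = \left(\left(-7 + 9\right) + 4\right) 0 \cdot 11 = \left(2 + 4\right) 0 \cdot 11 = 6 \cdot 0 \cdot 11 = 0 \cdot 11 = 0$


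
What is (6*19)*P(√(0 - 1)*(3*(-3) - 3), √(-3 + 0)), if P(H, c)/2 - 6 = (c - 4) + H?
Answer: 456 - 2736*I + 228*I*√3 ≈ 456.0 - 2341.1*I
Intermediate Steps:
P(H, c) = 4 + 2*H + 2*c (P(H, c) = 12 + 2*((c - 4) + H) = 12 + 2*((-4 + c) + H) = 12 + 2*(-4 + H + c) = 12 + (-8 + 2*H + 2*c) = 4 + 2*H + 2*c)
(6*19)*P(√(0 - 1)*(3*(-3) - 3), √(-3 + 0)) = (6*19)*(4 + 2*(√(0 - 1)*(3*(-3) - 3)) + 2*√(-3 + 0)) = 114*(4 + 2*(√(-1)*(-9 - 3)) + 2*√(-3)) = 114*(4 + 2*(I*(-12)) + 2*(I*√3)) = 114*(4 + 2*(-12*I) + 2*I*√3) = 114*(4 - 24*I + 2*I*√3) = 456 - 2736*I + 228*I*√3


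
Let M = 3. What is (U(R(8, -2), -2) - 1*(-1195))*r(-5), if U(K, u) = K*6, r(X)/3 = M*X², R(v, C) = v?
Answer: 279675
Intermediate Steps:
r(X) = 9*X² (r(X) = 3*(3*X²) = 9*X²)
U(K, u) = 6*K
(U(R(8, -2), -2) - 1*(-1195))*r(-5) = (6*8 - 1*(-1195))*(9*(-5)²) = (48 + 1195)*(9*25) = 1243*225 = 279675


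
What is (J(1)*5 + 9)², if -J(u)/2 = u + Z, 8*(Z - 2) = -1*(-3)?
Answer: 9801/16 ≈ 612.56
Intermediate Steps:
Z = 19/8 (Z = 2 + (-1*(-3))/8 = 2 + (⅛)*3 = 2 + 3/8 = 19/8 ≈ 2.3750)
J(u) = -19/4 - 2*u (J(u) = -2*(u + 19/8) = -2*(19/8 + u) = -19/4 - 2*u)
(J(1)*5 + 9)² = ((-19/4 - 2*1)*5 + 9)² = ((-19/4 - 2)*5 + 9)² = (-27/4*5 + 9)² = (-135/4 + 9)² = (-99/4)² = 9801/16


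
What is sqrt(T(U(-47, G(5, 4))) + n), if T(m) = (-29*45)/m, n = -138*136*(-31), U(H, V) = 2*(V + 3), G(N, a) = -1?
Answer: sqrt(2325927)/2 ≈ 762.55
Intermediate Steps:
U(H, V) = 6 + 2*V (U(H, V) = 2*(3 + V) = 6 + 2*V)
n = 581808 (n = -18768*(-31) = 581808)
T(m) = -1305/m
sqrt(T(U(-47, G(5, 4))) + n) = sqrt(-1305/(6 + 2*(-1)) + 581808) = sqrt(-1305/(6 - 2) + 581808) = sqrt(-1305/4 + 581808) = sqrt(2325927/4) = sqrt(2325927)/2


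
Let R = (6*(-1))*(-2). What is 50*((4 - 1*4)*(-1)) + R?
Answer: 12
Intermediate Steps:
R = 12 (R = -6*(-2) = 12)
50*((4 - 1*4)*(-1)) + R = 50*((4 - 1*4)*(-1)) + 12 = 50*((4 - 4)*(-1)) + 12 = 50*(0*(-1)) + 12 = 50*0 + 12 = 0 + 12 = 12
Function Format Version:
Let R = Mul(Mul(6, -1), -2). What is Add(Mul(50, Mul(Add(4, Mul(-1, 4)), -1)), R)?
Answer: 12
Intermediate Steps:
R = 12 (R = Mul(-6, -2) = 12)
Add(Mul(50, Mul(Add(4, Mul(-1, 4)), -1)), R) = Add(Mul(50, Mul(Add(4, Mul(-1, 4)), -1)), 12) = Add(Mul(50, Mul(Add(4, -4), -1)), 12) = Add(Mul(50, Mul(0, -1)), 12) = Add(Mul(50, 0), 12) = Add(0, 12) = 12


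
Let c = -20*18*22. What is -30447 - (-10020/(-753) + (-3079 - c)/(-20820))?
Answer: -159178865249/5225820 ≈ -30460.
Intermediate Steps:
c = -7920 (c = -360*22 = -7920)
-30447 - (-10020/(-753) + (-3079 - c)/(-20820)) = -30447 - (-10020/(-753) + (-3079 - 1*(-7920))/(-20820)) = -30447 - (-10020*(-1/753) + (-3079 + 7920)*(-1/20820)) = -30447 - (3340/251 + 4841*(-1/20820)) = -30447 - (3340/251 - 4841/20820) = -30447 - 1*68323709/5225820 = -30447 - 68323709/5225820 = -159178865249/5225820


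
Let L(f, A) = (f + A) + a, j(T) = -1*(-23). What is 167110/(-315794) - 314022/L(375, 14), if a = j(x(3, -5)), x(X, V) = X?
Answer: -24808778197/32526782 ≈ -762.72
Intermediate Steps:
j(T) = 23
a = 23
L(f, A) = 23 + A + f (L(f, A) = (f + A) + 23 = (A + f) + 23 = 23 + A + f)
167110/(-315794) - 314022/L(375, 14) = 167110/(-315794) - 314022/(23 + 14 + 375) = 167110*(-1/315794) - 314022/412 = -83555/157897 - 314022*1/412 = -83555/157897 - 157011/206 = -24808778197/32526782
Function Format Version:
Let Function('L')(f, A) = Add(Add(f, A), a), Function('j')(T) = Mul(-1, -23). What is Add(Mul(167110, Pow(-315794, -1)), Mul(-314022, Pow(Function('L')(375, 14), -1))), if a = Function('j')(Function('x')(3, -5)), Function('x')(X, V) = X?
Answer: Rational(-24808778197, 32526782) ≈ -762.72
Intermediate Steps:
Function('j')(T) = 23
a = 23
Function('L')(f, A) = Add(23, A, f) (Function('L')(f, A) = Add(Add(f, A), 23) = Add(Add(A, f), 23) = Add(23, A, f))
Add(Mul(167110, Pow(-315794, -1)), Mul(-314022, Pow(Function('L')(375, 14), -1))) = Add(Mul(167110, Pow(-315794, -1)), Mul(-314022, Pow(Add(23, 14, 375), -1))) = Add(Mul(167110, Rational(-1, 315794)), Mul(-314022, Pow(412, -1))) = Add(Rational(-83555, 157897), Mul(-314022, Rational(1, 412))) = Add(Rational(-83555, 157897), Rational(-157011, 206)) = Rational(-24808778197, 32526782)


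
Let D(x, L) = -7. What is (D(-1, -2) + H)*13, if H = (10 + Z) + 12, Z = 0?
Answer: 195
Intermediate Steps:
H = 22 (H = (10 + 0) + 12 = 10 + 12 = 22)
(D(-1, -2) + H)*13 = (-7 + 22)*13 = 15*13 = 195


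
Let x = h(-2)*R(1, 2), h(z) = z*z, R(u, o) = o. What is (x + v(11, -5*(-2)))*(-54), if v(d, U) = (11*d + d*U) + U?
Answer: -13446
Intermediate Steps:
h(z) = z**2
v(d, U) = U + 11*d + U*d (v(d, U) = (11*d + U*d) + U = U + 11*d + U*d)
x = 8 (x = (-2)**2*2 = 4*2 = 8)
(x + v(11, -5*(-2)))*(-54) = (8 + (-5*(-2) + 11*11 - 5*(-2)*11))*(-54) = (8 + (10 + 121 + 10*11))*(-54) = (8 + (10 + 121 + 110))*(-54) = (8 + 241)*(-54) = 249*(-54) = -13446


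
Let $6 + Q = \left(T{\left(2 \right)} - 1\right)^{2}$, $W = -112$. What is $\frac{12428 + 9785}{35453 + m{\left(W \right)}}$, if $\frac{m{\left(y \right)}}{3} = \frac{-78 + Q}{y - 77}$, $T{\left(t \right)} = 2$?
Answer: $\frac{1399419}{2233622} \approx 0.62652$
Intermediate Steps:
$Q = -5$ ($Q = -6 + \left(2 - 1\right)^{2} = -6 + 1^{2} = -6 + 1 = -5$)
$m{\left(y \right)} = - \frac{249}{-77 + y}$ ($m{\left(y \right)} = 3 \frac{-78 - 5}{y - 77} = 3 \left(- \frac{83}{y - 77}\right) = 3 \left(- \frac{83}{-77 + y}\right) = - \frac{249}{-77 + y}$)
$\frac{12428 + 9785}{35453 + m{\left(W \right)}} = \frac{12428 + 9785}{35453 - \frac{249}{-77 - 112}} = \frac{22213}{35453 - \frac{249}{-189}} = \frac{22213}{35453 - - \frac{83}{63}} = \frac{22213}{35453 + \frac{83}{63}} = \frac{22213}{\frac{2233622}{63}} = 22213 \cdot \frac{63}{2233622} = \frac{1399419}{2233622}$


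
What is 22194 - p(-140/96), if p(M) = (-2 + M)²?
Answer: 12776855/576 ≈ 22182.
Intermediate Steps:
22194 - p(-140/96) = 22194 - (-2 - 140/96)² = 22194 - (-2 - 140*1/96)² = 22194 - (-2 - 35/24)² = 22194 - (-83/24)² = 22194 - 1*6889/576 = 22194 - 6889/576 = 12776855/576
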